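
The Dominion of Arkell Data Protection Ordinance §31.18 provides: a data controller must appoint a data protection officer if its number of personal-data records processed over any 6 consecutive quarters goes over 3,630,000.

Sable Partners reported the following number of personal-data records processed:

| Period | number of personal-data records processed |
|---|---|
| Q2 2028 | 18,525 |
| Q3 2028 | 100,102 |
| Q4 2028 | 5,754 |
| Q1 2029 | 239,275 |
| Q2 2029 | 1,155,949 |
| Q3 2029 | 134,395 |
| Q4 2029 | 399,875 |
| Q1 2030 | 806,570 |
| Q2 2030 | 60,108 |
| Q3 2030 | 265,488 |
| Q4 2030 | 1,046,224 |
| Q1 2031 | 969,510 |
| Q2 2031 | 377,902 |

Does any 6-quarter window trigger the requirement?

No

Q2 2028–Q3 2029: 18,525 + 100,102 + 5,754 + 239,275 + 1,155,949 + 134,395 = 1,654,000 (under)
Q3 2028–Q4 2029: 100,102 + 5,754 + 239,275 + 1,155,949 + 134,395 + 399,875 = 2,035,350 (under)
Q4 2028–Q1 2030: 5,754 + 239,275 + 1,155,949 + 134,395 + 399,875 + 806,570 = 2,741,818 (under)
Q1 2029–Q2 2030: 239,275 + 1,155,949 + 134,395 + 399,875 + 806,570 + 60,108 = 2,796,172 (under)
Q2 2029–Q3 2030: 1,155,949 + 134,395 + 399,875 + 806,570 + 60,108 + 265,488 = 2,822,385 (under)
Q3 2029–Q4 2030: 134,395 + 399,875 + 806,570 + 60,108 + 265,488 + 1,046,224 = 2,712,660 (under)
Q4 2029–Q1 2031: 399,875 + 806,570 + 60,108 + 265,488 + 1,046,224 + 969,510 = 3,547,775 (under)
Q1 2030–Q2 2031: 806,570 + 60,108 + 265,488 + 1,046,224 + 969,510 + 377,902 = 3,525,802 (under)
No window exceeds 3,630,000.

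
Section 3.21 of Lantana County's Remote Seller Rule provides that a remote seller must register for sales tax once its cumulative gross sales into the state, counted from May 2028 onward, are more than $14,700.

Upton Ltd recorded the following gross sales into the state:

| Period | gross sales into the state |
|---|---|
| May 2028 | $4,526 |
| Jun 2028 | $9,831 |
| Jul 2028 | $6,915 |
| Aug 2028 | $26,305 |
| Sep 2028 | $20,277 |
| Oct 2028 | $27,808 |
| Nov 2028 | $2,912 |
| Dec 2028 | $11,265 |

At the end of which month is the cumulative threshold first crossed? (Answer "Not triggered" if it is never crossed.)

Through May 2028: $4,526
Through Jun 2028: $14,357
Through Jul 2028: $21,272 ← exceeds threshold

Jul 2028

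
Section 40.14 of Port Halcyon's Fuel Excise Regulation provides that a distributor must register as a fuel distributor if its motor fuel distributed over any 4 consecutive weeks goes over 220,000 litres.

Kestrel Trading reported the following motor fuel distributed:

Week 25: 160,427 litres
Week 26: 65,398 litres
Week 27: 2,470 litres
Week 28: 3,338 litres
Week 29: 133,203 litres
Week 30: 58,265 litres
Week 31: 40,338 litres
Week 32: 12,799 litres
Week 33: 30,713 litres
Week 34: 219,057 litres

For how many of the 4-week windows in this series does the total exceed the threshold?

Week 25–Week 28: 160,427 litres + 65,398 litres + 2,470 litres + 3,338 litres = 231,633 litres (over)
Week 26–Week 29: 65,398 litres + 2,470 litres + 3,338 litres + 133,203 litres = 204,409 litres (under)
Week 27–Week 30: 2,470 litres + 3,338 litres + 133,203 litres + 58,265 litres = 197,276 litres (under)
Week 28–Week 31: 3,338 litres + 133,203 litres + 58,265 litres + 40,338 litres = 235,144 litres (over)
Week 29–Week 32: 133,203 litres + 58,265 litres + 40,338 litres + 12,799 litres = 244,605 litres (over)
Week 30–Week 33: 58,265 litres + 40,338 litres + 12,799 litres + 30,713 litres = 142,115 litres (under)
Week 31–Week 34: 40,338 litres + 12,799 litres + 30,713 litres + 219,057 litres = 302,907 litres (over)
4 windows exceed the threshold.

4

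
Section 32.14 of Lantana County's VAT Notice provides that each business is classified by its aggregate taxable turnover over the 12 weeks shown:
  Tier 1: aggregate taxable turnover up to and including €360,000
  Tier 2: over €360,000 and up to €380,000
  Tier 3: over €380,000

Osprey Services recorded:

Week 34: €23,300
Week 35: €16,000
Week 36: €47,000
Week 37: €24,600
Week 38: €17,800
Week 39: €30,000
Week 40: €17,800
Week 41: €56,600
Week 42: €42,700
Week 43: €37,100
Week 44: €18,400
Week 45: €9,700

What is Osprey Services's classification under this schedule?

Tier 1

Aggregate taxable turnover: €23,300 + €16,000 + €47,000 + €24,600 + €17,800 + €30,000 + €17,800 + €56,600 + €42,700 + €37,100 + €18,400 + €9,700 = €341,000.
€341,000 ≤ €360,000, so Tier 1 applies.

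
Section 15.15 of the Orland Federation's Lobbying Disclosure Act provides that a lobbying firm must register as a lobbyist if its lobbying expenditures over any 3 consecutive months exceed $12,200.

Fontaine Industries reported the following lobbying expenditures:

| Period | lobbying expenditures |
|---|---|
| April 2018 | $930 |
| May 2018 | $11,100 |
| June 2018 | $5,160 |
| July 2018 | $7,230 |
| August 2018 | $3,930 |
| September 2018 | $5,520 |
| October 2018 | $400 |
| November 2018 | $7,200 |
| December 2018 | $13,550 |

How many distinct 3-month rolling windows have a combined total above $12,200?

6

April 2018–June 2018: $930 + $11,100 + $5,160 = $17,190 (over)
May 2018–July 2018: $11,100 + $5,160 + $7,230 = $23,490 (over)
June 2018–August 2018: $5,160 + $7,230 + $3,930 = $16,320 (over)
July 2018–September 2018: $7,230 + $3,930 + $5,520 = $16,680 (over)
August 2018–October 2018: $3,930 + $5,520 + $400 = $9,850 (under)
September 2018–November 2018: $5,520 + $400 + $7,200 = $13,120 (over)
October 2018–December 2018: $400 + $7,200 + $13,550 = $21,150 (over)
6 windows exceed the threshold.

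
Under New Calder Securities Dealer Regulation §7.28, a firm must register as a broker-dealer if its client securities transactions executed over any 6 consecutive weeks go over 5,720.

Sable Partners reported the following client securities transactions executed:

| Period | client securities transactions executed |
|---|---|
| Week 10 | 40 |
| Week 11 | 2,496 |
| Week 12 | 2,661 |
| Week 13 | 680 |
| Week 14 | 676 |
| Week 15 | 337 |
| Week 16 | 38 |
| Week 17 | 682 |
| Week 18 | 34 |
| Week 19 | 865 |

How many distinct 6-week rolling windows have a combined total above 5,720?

Week 10–Week 15: 40 + 2,496 + 2,661 + 680 + 676 + 337 = 6,890 (over)
Week 11–Week 16: 2,496 + 2,661 + 680 + 676 + 337 + 38 = 6,888 (over)
Week 12–Week 17: 2,661 + 680 + 676 + 337 + 38 + 682 = 5,074 (under)
Week 13–Week 18: 680 + 676 + 337 + 38 + 682 + 34 = 2,447 (under)
Week 14–Week 19: 676 + 337 + 38 + 682 + 34 + 865 = 2,632 (under)
2 windows exceed the threshold.

2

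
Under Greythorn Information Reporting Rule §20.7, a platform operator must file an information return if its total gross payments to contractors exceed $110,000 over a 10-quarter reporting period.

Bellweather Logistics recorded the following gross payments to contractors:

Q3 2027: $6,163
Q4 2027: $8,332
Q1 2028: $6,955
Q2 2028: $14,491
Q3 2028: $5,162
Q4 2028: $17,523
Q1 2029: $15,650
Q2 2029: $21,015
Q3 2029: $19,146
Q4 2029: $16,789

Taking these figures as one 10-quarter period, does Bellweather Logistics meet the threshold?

Total gross payments to contractors: $6,163 + $8,332 + $6,955 + $14,491 + $5,162 + $17,523 + $15,650 + $21,015 + $19,146 + $16,789 = $131,226.
$131,226 > $110,000, so the threshold is exceeded.

Yes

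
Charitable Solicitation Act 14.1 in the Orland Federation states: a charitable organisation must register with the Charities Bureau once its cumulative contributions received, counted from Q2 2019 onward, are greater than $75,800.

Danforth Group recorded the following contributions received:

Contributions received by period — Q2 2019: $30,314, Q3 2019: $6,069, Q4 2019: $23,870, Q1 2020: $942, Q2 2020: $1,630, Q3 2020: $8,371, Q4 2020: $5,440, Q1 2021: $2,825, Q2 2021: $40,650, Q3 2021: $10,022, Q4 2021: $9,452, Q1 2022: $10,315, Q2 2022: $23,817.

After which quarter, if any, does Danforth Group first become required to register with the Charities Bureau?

Through Q2 2019: $30,314
Through Q3 2019: $36,383
Through Q4 2019: $60,253
Through Q1 2020: $61,195
Through Q2 2020: $62,825
Through Q3 2020: $71,196
Through Q4 2020: $76,636 ← exceeds threshold

Q4 2020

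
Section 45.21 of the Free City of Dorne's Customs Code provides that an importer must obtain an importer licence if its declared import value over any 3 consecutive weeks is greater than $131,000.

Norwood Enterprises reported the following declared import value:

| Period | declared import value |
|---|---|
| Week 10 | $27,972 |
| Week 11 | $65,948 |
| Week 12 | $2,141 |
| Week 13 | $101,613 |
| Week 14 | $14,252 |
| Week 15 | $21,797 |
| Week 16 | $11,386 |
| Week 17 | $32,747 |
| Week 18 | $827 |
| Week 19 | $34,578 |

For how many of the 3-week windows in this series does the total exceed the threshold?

2

Week 10–Week 12: $27,972 + $65,948 + $2,141 = $96,061 (under)
Week 11–Week 13: $65,948 + $2,141 + $101,613 = $169,702 (over)
Week 12–Week 14: $2,141 + $101,613 + $14,252 = $118,006 (under)
Week 13–Week 15: $101,613 + $14,252 + $21,797 = $137,662 (over)
Week 14–Week 16: $14,252 + $21,797 + $11,386 = $47,435 (under)
Week 15–Week 17: $21,797 + $11,386 + $32,747 = $65,930 (under)
Week 16–Week 18: $11,386 + $32,747 + $827 = $44,960 (under)
Week 17–Week 19: $32,747 + $827 + $34,578 = $68,152 (under)
2 windows exceed the threshold.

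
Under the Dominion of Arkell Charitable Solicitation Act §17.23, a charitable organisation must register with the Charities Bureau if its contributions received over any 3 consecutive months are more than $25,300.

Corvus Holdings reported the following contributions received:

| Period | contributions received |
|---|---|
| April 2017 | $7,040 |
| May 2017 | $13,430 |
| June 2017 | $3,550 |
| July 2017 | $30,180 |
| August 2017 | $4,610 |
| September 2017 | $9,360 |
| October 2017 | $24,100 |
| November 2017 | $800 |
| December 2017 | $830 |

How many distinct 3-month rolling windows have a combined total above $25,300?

April 2017–June 2017: $7,040 + $13,430 + $3,550 = $24,020 (under)
May 2017–July 2017: $13,430 + $3,550 + $30,180 = $47,160 (over)
June 2017–August 2017: $3,550 + $30,180 + $4,610 = $38,340 (over)
July 2017–September 2017: $30,180 + $4,610 + $9,360 = $44,150 (over)
August 2017–October 2017: $4,610 + $9,360 + $24,100 = $38,070 (over)
September 2017–November 2017: $9,360 + $24,100 + $800 = $34,260 (over)
October 2017–December 2017: $24,100 + $800 + $830 = $25,730 (over)
6 windows exceed the threshold.

6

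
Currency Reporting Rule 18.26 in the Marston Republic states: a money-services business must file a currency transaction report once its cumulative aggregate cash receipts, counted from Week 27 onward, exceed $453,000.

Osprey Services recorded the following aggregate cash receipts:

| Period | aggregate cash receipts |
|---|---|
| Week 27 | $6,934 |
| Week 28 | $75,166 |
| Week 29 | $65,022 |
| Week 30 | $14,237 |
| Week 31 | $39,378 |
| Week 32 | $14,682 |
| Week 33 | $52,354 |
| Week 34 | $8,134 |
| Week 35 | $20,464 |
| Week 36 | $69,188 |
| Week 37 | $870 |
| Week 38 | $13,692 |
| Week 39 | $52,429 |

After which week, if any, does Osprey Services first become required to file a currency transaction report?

Through Week 27: $6,934
Through Week 28: $82,100
Through Week 29: $147,122
Through Week 30: $161,359
Through Week 31: $200,737
Through Week 32: $215,419
Through Week 33: $267,773
Through Week 34: $275,907
Through Week 35: $296,371
Through Week 36: $365,559
Through Week 37: $366,429
Through Week 38: $380,121
Through Week 39: $432,550
Final cumulative total $432,550 ≤ $453,000; the threshold is never exceeded.

Not triggered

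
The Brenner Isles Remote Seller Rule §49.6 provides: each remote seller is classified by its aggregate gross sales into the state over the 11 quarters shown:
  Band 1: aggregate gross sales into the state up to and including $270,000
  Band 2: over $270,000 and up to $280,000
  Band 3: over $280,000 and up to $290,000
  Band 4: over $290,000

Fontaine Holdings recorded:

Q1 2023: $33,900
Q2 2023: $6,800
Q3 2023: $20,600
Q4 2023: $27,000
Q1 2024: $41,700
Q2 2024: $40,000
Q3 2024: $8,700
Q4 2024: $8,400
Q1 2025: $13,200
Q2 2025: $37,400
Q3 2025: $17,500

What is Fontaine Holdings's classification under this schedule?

Band 1

Aggregate gross sales into the state: $33,900 + $6,800 + $20,600 + $27,000 + $41,700 + $40,000 + $8,700 + $8,400 + $13,200 + $37,400 + $17,500 = $255,200.
$255,200 ≤ $270,000, so Band 1 applies.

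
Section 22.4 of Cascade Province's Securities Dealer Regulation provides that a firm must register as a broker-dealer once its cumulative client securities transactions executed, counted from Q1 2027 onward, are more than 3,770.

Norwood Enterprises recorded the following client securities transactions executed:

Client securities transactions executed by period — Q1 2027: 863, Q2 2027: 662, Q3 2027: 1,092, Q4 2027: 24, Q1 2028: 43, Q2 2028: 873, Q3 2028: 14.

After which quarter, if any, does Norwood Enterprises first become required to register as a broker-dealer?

Through Q1 2027: 863
Through Q2 2027: 1,525
Through Q3 2027: 2,617
Through Q4 2027: 2,641
Through Q1 2028: 2,684
Through Q2 2028: 3,557
Through Q3 2028: 3,571
Final cumulative total 3,571 ≤ 3,770; the threshold is never exceeded.

Not triggered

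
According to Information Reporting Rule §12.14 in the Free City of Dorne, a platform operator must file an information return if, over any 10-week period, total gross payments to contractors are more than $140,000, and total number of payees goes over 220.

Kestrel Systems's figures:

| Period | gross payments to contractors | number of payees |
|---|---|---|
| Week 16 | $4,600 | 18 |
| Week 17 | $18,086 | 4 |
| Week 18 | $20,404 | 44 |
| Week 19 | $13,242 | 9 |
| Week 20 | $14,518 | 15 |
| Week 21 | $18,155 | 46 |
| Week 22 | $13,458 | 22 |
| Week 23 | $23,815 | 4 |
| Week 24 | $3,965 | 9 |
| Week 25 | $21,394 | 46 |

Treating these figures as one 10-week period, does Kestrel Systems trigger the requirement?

No

Total gross payments to contractors: $4,600 + $18,086 + $20,404 + $13,242 + $14,518 + $18,155 + $13,458 + $23,815 + $3,965 + $21,394 = $151,637 (> $140,000).
Total number of payees: 18 + 4 + 44 + 9 + 15 + 46 + 22 + 4 + 9 + 46 = 217 (≤ 220).
The test is 'and': the rule requires both, and at least one is not exceeded.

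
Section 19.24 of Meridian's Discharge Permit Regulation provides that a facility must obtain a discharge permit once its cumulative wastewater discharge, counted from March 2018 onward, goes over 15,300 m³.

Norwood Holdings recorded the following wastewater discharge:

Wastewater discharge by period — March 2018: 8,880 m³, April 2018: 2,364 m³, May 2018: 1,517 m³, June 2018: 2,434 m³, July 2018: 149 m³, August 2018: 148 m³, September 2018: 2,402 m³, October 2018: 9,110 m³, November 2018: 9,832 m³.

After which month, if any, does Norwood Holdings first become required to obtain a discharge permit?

July 2018

Through March 2018: 8,880 m³
Through April 2018: 11,244 m³
Through May 2018: 12,761 m³
Through June 2018: 15,195 m³
Through July 2018: 15,344 m³ ← exceeds threshold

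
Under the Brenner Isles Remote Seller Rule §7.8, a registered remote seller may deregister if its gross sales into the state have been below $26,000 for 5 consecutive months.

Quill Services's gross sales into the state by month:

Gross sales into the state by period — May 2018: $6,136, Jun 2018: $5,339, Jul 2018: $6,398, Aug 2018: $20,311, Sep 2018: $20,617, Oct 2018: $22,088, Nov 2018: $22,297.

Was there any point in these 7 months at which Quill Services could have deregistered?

Months below $26,000: May 2018, Jun 2018, Jul 2018, Aug 2018, Sep 2018, Oct 2018, Nov 2018.
Longest run of consecutive months below the threshold: 7.
7 ≥ 5, so Quill Services became eligible.

Yes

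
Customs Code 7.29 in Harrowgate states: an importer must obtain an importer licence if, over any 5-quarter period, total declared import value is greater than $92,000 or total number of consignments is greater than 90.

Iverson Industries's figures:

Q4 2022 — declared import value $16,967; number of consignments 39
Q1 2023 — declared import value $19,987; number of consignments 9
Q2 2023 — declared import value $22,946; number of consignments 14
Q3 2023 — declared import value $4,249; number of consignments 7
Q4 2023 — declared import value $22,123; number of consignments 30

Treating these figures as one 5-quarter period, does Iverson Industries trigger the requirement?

Total declared import value: $16,967 + $19,987 + $22,946 + $4,249 + $22,123 = $86,272 (≤ $92,000).
Total number of consignments: 39 + 9 + 14 + 7 + 30 = 99 (> 90).
The test is 'or': at least one threshold is exceeded.

Yes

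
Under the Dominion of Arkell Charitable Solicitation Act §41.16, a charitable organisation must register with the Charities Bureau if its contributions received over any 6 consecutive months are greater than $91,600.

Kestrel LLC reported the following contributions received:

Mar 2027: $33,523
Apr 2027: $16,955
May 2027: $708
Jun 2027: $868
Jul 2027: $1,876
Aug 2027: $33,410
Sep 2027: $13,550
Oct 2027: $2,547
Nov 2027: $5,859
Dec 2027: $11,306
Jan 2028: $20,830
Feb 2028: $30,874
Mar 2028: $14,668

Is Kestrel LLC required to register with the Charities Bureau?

Mar 2027–Aug 2027: $33,523 + $16,955 + $708 + $868 + $1,876 + $33,410 = $87,340 (under)
Apr 2027–Sep 2027: $16,955 + $708 + $868 + $1,876 + $33,410 + $13,550 = $67,367 (under)
May 2027–Oct 2027: $708 + $868 + $1,876 + $33,410 + $13,550 + $2,547 = $52,959 (under)
Jun 2027–Nov 2027: $868 + $1,876 + $33,410 + $13,550 + $2,547 + $5,859 = $58,110 (under)
Jul 2027–Dec 2027: $1,876 + $33,410 + $13,550 + $2,547 + $5,859 + $11,306 = $68,548 (under)
Aug 2027–Jan 2028: $33,410 + $13,550 + $2,547 + $5,859 + $11,306 + $20,830 = $87,502 (under)
Sep 2027–Feb 2028: $13,550 + $2,547 + $5,859 + $11,306 + $20,830 + $30,874 = $84,966 (under)
Oct 2027–Mar 2028: $2,547 + $5,859 + $11,306 + $20,830 + $30,874 + $14,668 = $86,084 (under)
No window exceeds $91,600.

No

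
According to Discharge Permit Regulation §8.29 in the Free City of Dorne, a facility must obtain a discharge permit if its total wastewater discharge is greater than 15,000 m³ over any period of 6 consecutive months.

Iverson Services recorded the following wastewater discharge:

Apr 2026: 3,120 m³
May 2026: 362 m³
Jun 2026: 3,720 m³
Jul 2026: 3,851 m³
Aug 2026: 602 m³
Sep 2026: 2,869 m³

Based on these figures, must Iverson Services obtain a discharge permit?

No

Total wastewater discharge: 3,120 m³ + 362 m³ + 3,720 m³ + 3,851 m³ + 602 m³ + 2,869 m³ = 14,524 m³.
14,524 m³ ≤ 15,000 m³, so the threshold is not exceeded.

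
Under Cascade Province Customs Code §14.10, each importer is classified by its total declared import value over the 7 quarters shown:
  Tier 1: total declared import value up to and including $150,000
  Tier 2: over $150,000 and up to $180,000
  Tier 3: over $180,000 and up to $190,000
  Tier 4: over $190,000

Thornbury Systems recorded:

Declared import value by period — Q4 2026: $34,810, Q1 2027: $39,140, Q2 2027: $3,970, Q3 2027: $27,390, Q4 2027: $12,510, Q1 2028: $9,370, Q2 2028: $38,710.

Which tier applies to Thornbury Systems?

Total declared import value: $34,810 + $39,140 + $3,970 + $27,390 + $12,510 + $9,370 + $38,710 = $165,900.
$150,000 < $165,900 ≤ $180,000, so Tier 2 applies.

Tier 2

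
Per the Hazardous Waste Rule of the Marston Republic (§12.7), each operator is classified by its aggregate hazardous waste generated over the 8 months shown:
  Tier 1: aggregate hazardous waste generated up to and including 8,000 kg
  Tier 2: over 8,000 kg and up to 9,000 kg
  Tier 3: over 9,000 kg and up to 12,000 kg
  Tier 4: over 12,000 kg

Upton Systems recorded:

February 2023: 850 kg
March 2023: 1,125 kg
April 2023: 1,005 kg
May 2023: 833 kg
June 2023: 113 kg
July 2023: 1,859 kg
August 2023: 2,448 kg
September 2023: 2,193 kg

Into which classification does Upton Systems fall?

Tier 3

Aggregate hazardous waste generated: 850 kg + 1,125 kg + 1,005 kg + 833 kg + 113 kg + 1,859 kg + 2,448 kg + 2,193 kg = 10,426 kg.
9,000 kg < 10,426 kg ≤ 12,000 kg, so Tier 3 applies.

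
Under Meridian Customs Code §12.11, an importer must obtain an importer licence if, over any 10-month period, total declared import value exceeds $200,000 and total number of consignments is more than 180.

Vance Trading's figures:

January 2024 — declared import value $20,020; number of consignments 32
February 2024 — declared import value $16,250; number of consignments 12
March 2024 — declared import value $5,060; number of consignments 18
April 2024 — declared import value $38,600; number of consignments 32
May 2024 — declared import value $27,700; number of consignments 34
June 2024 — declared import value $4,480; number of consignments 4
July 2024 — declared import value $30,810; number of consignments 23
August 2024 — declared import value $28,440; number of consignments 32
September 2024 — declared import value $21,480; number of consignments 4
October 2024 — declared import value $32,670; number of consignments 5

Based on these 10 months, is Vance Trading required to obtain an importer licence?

Yes

Total declared import value: $20,020 + $16,250 + $5,060 + $38,600 + $27,700 + $4,480 + $30,810 + $28,440 + $21,480 + $32,670 = $225,510 (> $200,000).
Total number of consignments: 32 + 12 + 18 + 32 + 34 + 4 + 23 + 32 + 4 + 5 = 196 (> 180).
The test is 'and': both thresholds are exceeded.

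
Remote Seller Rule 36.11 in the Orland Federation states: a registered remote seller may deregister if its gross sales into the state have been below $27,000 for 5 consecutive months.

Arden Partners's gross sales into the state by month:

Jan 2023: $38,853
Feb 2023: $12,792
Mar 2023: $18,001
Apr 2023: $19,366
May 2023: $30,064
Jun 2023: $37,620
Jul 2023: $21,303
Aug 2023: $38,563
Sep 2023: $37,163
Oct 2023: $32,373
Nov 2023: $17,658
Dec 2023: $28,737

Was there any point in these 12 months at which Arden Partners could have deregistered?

Months below $27,000: Feb 2023, Mar 2023, Apr 2023, Jul 2023, Nov 2023.
Longest run of consecutive months below the threshold: 3.
3 < 5, so Arden Partners never became eligible.

No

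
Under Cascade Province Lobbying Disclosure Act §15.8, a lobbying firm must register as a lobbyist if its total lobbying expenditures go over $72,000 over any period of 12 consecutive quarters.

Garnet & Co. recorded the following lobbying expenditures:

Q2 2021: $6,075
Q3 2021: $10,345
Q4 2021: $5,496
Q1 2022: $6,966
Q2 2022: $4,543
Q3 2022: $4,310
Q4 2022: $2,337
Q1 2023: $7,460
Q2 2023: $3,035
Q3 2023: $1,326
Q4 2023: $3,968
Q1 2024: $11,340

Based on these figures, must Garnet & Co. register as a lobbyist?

No

Total lobbying expenditures: $6,075 + $10,345 + $5,496 + $6,966 + $4,543 + $4,310 + $2,337 + $7,460 + $3,035 + $1,326 + $3,968 + $11,340 = $67,201.
$67,201 ≤ $72,000, so the threshold is not exceeded.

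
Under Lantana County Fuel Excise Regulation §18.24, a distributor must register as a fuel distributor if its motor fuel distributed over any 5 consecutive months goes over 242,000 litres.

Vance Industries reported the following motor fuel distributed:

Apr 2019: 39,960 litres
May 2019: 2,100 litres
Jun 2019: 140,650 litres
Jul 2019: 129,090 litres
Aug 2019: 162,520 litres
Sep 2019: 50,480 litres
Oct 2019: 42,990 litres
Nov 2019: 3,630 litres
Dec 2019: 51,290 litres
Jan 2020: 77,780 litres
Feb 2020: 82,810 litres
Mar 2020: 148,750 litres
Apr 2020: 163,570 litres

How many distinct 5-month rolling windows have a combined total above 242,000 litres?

Apr 2019–Aug 2019: 39,960 litres + 2,100 litres + 140,650 litres + 129,090 litres + 162,520 litres = 474,320 litres (over)
May 2019–Sep 2019: 2,100 litres + 140,650 litres + 129,090 litres + 162,520 litres + 50,480 litres = 484,840 litres (over)
Jun 2019–Oct 2019: 140,650 litres + 129,090 litres + 162,520 litres + 50,480 litres + 42,990 litres = 525,730 litres (over)
Jul 2019–Nov 2019: 129,090 litres + 162,520 litres + 50,480 litres + 42,990 litres + 3,630 litres = 388,710 litres (over)
Aug 2019–Dec 2019: 162,520 litres + 50,480 litres + 42,990 litres + 3,630 litres + 51,290 litres = 310,910 litres (over)
Sep 2019–Jan 2020: 50,480 litres + 42,990 litres + 3,630 litres + 51,290 litres + 77,780 litres = 226,170 litres (under)
Oct 2019–Feb 2020: 42,990 litres + 3,630 litres + 51,290 litres + 77,780 litres + 82,810 litres = 258,500 litres (over)
Nov 2019–Mar 2020: 3,630 litres + 51,290 litres + 77,780 litres + 82,810 litres + 148,750 litres = 364,260 litres (over)
Dec 2019–Apr 2020: 51,290 litres + 77,780 litres + 82,810 litres + 148,750 litres + 163,570 litres = 524,200 litres (over)
8 windows exceed the threshold.

8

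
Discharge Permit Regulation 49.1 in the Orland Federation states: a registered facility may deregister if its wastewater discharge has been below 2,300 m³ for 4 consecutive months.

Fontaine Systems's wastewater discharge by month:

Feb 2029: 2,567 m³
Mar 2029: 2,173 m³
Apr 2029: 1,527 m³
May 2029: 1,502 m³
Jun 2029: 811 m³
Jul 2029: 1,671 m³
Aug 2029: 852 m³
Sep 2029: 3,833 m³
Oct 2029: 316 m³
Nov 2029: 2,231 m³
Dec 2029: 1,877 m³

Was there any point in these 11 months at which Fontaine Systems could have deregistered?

Months below 2,300 m³: Mar 2029, Apr 2029, May 2029, Jun 2029, Jul 2029, Aug 2029, Oct 2029, Nov 2029, Dec 2029.
Longest run of consecutive months below the threshold: 6.
6 ≥ 4, so Fontaine Systems became eligible.

Yes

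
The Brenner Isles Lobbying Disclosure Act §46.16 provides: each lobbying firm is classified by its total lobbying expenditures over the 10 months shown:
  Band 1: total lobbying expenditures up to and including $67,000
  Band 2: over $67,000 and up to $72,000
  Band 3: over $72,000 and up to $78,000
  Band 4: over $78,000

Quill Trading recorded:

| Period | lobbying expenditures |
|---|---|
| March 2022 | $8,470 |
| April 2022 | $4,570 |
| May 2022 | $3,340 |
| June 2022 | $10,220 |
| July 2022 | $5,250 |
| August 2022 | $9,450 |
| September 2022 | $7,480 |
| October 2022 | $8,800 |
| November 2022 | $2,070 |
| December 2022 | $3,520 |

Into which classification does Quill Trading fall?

Total lobbying expenditures: $8,470 + $4,570 + $3,340 + $10,220 + $5,250 + $9,450 + $7,480 + $8,800 + $2,070 + $3,520 = $63,170.
$63,170 ≤ $67,000, so Band 1 applies.

Band 1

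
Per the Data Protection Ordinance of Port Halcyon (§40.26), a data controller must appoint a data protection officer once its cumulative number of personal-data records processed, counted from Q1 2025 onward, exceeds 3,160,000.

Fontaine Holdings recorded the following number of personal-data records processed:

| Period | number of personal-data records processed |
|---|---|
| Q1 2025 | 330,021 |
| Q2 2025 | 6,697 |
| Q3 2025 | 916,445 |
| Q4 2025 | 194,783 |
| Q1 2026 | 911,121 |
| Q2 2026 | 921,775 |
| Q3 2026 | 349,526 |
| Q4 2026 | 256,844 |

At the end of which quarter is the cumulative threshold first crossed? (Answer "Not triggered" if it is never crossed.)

Through Q1 2025: 330,021
Through Q2 2025: 336,718
Through Q3 2025: 1,253,163
Through Q4 2025: 1,447,946
Through Q1 2026: 2,359,067
Through Q2 2026: 3,280,842 ← exceeds threshold

Q2 2026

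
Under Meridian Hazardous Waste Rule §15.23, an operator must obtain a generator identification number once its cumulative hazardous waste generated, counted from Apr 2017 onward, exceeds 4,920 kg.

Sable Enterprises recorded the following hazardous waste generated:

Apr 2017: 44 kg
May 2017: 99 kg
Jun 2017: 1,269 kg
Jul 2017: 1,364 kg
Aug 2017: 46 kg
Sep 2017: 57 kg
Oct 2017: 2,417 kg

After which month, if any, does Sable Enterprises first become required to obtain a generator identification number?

Oct 2017

Through Apr 2017: 44 kg
Through May 2017: 143 kg
Through Jun 2017: 1,412 kg
Through Jul 2017: 2,776 kg
Through Aug 2017: 2,822 kg
Through Sep 2017: 2,879 kg
Through Oct 2017: 5,296 kg ← exceeds threshold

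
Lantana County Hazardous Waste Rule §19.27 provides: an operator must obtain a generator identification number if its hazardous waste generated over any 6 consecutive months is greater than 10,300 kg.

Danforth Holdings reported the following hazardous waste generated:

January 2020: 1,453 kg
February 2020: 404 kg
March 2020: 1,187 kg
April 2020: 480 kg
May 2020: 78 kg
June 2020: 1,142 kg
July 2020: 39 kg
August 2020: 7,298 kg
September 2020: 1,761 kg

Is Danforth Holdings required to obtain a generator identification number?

January 2020–June 2020: 1,453 kg + 404 kg + 1,187 kg + 480 kg + 78 kg + 1,142 kg = 4,744 kg (under)
February 2020–July 2020: 404 kg + 1,187 kg + 480 kg + 78 kg + 1,142 kg + 39 kg = 3,330 kg (under)
March 2020–August 2020: 1,187 kg + 480 kg + 78 kg + 1,142 kg + 39 kg + 7,298 kg = 10,224 kg (under)
April 2020–September 2020: 480 kg + 78 kg + 1,142 kg + 39 kg + 7,298 kg + 1,761 kg = 10,798 kg (over)
At least one window exceeds 10,300 kg.

Yes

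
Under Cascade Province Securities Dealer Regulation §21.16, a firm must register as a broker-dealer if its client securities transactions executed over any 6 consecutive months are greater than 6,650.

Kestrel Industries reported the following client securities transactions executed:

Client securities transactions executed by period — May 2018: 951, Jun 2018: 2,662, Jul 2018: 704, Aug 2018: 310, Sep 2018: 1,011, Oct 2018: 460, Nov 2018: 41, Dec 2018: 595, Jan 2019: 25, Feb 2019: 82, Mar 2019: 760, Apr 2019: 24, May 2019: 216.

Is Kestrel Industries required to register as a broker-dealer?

May 2018–Oct 2018: 951 + 2,662 + 704 + 310 + 1,011 + 460 = 6,098 (under)
Jun 2018–Nov 2018: 2,662 + 704 + 310 + 1,011 + 460 + 41 = 5,188 (under)
Jul 2018–Dec 2018: 704 + 310 + 1,011 + 460 + 41 + 595 = 3,121 (under)
Aug 2018–Jan 2019: 310 + 1,011 + 460 + 41 + 595 + 25 = 2,442 (under)
Sep 2018–Feb 2019: 1,011 + 460 + 41 + 595 + 25 + 82 = 2,214 (under)
Oct 2018–Mar 2019: 460 + 41 + 595 + 25 + 82 + 760 = 1,963 (under)
Nov 2018–Apr 2019: 41 + 595 + 25 + 82 + 760 + 24 = 1,527 (under)
Dec 2018–May 2019: 595 + 25 + 82 + 760 + 24 + 216 = 1,702 (under)
No window exceeds 6,650.

No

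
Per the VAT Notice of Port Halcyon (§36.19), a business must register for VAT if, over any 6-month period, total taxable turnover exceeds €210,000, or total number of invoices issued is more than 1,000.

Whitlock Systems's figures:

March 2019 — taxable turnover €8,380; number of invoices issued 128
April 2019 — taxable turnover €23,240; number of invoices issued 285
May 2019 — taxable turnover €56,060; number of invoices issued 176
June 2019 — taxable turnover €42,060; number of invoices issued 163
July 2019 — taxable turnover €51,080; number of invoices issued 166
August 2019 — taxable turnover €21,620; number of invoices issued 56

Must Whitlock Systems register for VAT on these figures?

Total taxable turnover: €8,380 + €23,240 + €56,060 + €42,060 + €51,080 + €21,620 = €202,440 (≤ €210,000).
Total number of invoices issued: 128 + 285 + 176 + 163 + 166 + 56 = 974 (≤ 1,000).
The test is 'or': neither threshold is exceeded.

No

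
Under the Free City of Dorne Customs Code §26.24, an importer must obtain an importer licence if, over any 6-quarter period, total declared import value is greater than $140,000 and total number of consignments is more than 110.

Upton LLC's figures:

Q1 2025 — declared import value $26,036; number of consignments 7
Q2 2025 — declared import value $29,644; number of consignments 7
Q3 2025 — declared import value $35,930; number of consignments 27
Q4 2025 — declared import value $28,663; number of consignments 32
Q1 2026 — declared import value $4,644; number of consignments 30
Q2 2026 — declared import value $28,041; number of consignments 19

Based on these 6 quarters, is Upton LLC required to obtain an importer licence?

Total declared import value: $26,036 + $29,644 + $35,930 + $28,663 + $4,644 + $28,041 = $152,958 (> $140,000).
Total number of consignments: 7 + 7 + 27 + 32 + 30 + 19 = 122 (> 110).
The test is 'and': both thresholds are exceeded.

Yes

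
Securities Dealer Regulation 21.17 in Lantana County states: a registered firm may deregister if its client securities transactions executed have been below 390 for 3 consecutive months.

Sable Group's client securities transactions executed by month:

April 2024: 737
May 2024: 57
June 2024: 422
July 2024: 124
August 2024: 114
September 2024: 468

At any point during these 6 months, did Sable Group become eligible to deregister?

No

Months below 390: May 2024, July 2024, August 2024.
Longest run of consecutive months below the threshold: 2.
2 < 3, so Sable Group never became eligible.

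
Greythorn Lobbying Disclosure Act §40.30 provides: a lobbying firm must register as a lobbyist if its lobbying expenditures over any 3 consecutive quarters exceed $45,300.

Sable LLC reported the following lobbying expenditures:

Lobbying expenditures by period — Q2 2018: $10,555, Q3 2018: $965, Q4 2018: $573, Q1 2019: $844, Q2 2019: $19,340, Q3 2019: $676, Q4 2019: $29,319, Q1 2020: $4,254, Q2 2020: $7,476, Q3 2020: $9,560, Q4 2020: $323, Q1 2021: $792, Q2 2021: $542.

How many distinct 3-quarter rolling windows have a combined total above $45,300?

1

Q2 2018–Q4 2018: $10,555 + $965 + $573 = $12,093 (under)
Q3 2018–Q1 2019: $965 + $573 + $844 = $2,382 (under)
Q4 2018–Q2 2019: $573 + $844 + $19,340 = $20,757 (under)
Q1 2019–Q3 2019: $844 + $19,340 + $676 = $20,860 (under)
Q2 2019–Q4 2019: $19,340 + $676 + $29,319 = $49,335 (over)
Q3 2019–Q1 2020: $676 + $29,319 + $4,254 = $34,249 (under)
Q4 2019–Q2 2020: $29,319 + $4,254 + $7,476 = $41,049 (under)
Q1 2020–Q3 2020: $4,254 + $7,476 + $9,560 = $21,290 (under)
Q2 2020–Q4 2020: $7,476 + $9,560 + $323 = $17,359 (under)
Q3 2020–Q1 2021: $9,560 + $323 + $792 = $10,675 (under)
Q4 2020–Q2 2021: $323 + $792 + $542 = $1,657 (under)
1 window exceeds the threshold.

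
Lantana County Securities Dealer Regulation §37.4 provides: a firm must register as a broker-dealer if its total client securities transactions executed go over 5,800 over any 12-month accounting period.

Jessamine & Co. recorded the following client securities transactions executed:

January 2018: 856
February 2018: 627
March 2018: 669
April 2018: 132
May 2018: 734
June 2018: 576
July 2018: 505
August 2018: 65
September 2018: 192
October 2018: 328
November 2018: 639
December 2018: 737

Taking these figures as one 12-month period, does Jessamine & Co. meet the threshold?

Total client securities transactions executed: 856 + 627 + 669 + 132 + 734 + 576 + 505 + 65 + 192 + 328 + 639 + 737 = 6,060.
6,060 > 5,800, so the threshold is exceeded.

Yes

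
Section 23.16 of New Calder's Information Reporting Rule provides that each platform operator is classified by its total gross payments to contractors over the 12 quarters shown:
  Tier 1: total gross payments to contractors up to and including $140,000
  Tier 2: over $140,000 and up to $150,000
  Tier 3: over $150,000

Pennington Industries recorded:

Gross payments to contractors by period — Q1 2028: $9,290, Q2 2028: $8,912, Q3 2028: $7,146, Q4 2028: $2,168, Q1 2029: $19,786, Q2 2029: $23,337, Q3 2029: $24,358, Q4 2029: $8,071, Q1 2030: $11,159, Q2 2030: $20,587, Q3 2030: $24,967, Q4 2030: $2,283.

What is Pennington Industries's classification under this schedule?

Total gross payments to contractors: $9,290 + $8,912 + $7,146 + $2,168 + $19,786 + $23,337 + $24,358 + $8,071 + $11,159 + $20,587 + $24,967 + $2,283 = $162,064.
$162,064 > $150,000, so Tier 3 applies.

Tier 3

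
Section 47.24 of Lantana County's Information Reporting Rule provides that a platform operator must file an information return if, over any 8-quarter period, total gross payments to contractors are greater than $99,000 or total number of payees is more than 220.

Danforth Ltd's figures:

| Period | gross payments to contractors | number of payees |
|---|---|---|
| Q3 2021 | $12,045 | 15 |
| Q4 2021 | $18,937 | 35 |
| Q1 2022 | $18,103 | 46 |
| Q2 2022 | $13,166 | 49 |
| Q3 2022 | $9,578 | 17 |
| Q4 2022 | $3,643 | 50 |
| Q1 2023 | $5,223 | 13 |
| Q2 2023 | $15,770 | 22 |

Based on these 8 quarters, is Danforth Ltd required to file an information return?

Yes

Total gross payments to contractors: $12,045 + $18,937 + $18,103 + $13,166 + $9,578 + $3,643 + $5,223 + $15,770 = $96,465 (≤ $99,000).
Total number of payees: 15 + 35 + 46 + 49 + 17 + 50 + 13 + 22 = 247 (> 220).
The test is 'or': at least one threshold is exceeded.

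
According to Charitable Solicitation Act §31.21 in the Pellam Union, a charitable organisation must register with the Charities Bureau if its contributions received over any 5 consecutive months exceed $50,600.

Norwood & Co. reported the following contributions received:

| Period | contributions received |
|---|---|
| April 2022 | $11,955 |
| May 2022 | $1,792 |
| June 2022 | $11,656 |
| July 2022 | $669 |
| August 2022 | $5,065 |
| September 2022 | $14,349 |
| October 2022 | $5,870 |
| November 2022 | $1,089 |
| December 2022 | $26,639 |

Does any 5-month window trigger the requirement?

Yes

April 2022–August 2022: $11,955 + $1,792 + $11,656 + $669 + $5,065 = $31,137 (under)
May 2022–September 2022: $1,792 + $11,656 + $669 + $5,065 + $14,349 = $33,531 (under)
June 2022–October 2022: $11,656 + $669 + $5,065 + $14,349 + $5,870 = $37,609 (under)
July 2022–November 2022: $669 + $5,065 + $14,349 + $5,870 + $1,089 = $27,042 (under)
August 2022–December 2022: $5,065 + $14,349 + $5,870 + $1,089 + $26,639 = $53,012 (over)
At least one window exceeds $50,600.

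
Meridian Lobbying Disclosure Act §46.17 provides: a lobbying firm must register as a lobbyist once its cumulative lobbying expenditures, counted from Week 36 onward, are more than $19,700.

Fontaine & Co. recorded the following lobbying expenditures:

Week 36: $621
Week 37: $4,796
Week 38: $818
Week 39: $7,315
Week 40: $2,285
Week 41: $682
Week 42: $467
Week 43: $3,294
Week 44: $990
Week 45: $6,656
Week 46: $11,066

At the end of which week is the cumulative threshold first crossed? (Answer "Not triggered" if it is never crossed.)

Week 43

Through Week 36: $621
Through Week 37: $5,417
Through Week 38: $6,235
Through Week 39: $13,550
Through Week 40: $15,835
Through Week 41: $16,517
Through Week 42: $16,984
Through Week 43: $20,278 ← exceeds threshold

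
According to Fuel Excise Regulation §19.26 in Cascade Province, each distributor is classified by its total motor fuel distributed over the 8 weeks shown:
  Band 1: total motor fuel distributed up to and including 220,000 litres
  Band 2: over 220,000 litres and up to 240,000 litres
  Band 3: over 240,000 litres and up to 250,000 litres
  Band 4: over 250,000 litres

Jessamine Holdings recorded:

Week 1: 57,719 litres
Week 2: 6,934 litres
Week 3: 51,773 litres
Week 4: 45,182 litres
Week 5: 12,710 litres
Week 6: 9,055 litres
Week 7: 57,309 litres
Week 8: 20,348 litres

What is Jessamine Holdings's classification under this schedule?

Total motor fuel distributed: 57,719 litres + 6,934 litres + 51,773 litres + 45,182 litres + 12,710 litres + 9,055 litres + 57,309 litres + 20,348 litres = 261,030 litres.
261,030 litres > 250,000 litres, so Band 4 applies.

Band 4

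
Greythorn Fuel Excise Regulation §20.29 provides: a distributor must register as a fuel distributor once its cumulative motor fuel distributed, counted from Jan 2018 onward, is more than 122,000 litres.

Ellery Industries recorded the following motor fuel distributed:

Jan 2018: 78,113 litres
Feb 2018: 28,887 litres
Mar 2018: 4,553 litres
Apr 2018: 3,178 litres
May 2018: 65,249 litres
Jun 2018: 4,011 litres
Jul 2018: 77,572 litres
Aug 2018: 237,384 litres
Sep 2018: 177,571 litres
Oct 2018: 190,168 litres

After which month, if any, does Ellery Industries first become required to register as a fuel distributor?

May 2018

Through Jan 2018: 78,113 litres
Through Feb 2018: 107,000 litres
Through Mar 2018: 111,553 litres
Through Apr 2018: 114,731 litres
Through May 2018: 179,980 litres ← exceeds threshold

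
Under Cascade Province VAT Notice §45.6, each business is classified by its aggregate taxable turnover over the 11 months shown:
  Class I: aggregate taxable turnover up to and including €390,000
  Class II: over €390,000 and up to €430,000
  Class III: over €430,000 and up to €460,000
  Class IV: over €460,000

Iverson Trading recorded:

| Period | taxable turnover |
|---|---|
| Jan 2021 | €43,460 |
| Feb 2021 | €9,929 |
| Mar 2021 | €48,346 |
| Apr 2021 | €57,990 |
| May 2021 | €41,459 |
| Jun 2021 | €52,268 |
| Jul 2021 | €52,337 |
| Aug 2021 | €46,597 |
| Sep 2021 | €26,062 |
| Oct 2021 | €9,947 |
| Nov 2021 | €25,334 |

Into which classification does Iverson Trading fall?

Class II

Aggregate taxable turnover: €43,460 + €9,929 + €48,346 + €57,990 + €41,459 + €52,268 + €52,337 + €46,597 + €26,062 + €9,947 + €25,334 = €413,729.
€390,000 < €413,729 ≤ €430,000, so Class II applies.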